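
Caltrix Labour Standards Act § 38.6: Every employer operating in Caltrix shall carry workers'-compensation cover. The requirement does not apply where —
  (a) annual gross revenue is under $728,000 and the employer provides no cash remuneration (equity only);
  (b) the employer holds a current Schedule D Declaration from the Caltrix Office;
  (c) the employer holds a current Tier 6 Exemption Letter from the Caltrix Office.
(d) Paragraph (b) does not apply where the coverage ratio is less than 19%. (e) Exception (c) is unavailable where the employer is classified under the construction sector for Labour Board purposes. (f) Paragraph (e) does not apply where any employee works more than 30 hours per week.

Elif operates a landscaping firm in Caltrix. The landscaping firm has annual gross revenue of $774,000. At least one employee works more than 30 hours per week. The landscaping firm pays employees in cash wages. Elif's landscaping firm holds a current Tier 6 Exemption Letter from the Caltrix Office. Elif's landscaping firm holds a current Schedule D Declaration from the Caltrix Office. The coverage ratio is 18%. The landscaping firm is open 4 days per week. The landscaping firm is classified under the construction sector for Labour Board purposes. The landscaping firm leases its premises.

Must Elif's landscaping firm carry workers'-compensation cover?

No — exception (c) applies; Elif's landscaping firm is not required to carry workers'-compensation cover.

Exception (a) requires that annual gross revenue is under $728,000; but annual gross revenue is $774,000, not under $728,000, so (a) is unavailable.
All of (b)'s requirements are met (a current Schedule D Declaration is held). Turning to paragraph (d): (d) applies — the coverage ratio is 18%, less than the 19% limit. (b) is therefore removed.
Exception (c): a current Tier 6 Exemption Letter is held — every condition holds. Applying paragraphs (e)–(f): (e) would limit (c) — the landscaping firm is classified under the construction sector — but (f) sets (e) aside: (f) is engaged — at least one employee exceeds 30 hours/week. (c) remains available.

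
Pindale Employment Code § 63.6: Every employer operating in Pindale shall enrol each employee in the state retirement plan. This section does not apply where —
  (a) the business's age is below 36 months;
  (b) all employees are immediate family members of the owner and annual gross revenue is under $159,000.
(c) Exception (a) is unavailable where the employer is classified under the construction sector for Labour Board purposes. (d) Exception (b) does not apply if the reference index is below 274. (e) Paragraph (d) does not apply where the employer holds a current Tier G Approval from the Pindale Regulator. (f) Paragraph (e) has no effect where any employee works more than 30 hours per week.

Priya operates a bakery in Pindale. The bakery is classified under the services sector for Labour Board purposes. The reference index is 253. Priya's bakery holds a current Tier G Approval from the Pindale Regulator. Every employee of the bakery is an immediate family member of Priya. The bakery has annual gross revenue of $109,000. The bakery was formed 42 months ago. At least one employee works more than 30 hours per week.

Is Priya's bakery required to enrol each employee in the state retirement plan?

Yes — Priya's bakery must enrol each employee in the state retirement plan.

Exception (a) does not apply: the business's age is 42 months, not below 36 months.
Exception (b): every employee is an immediate family member; annual gross revenue is $109,000, under the $159,000 limit — every condition holds. But: (d) is engaged — the reference index is 253, below the 274 limit. (e) would limit (d) — a current Tier G Approval is held — but (f) sets (e) aside: (f) operates against (e): at least one employee exceeds 30 hours/week. So (b) is unavailable.
None of the exceptions is available; § 63.6 applies in full.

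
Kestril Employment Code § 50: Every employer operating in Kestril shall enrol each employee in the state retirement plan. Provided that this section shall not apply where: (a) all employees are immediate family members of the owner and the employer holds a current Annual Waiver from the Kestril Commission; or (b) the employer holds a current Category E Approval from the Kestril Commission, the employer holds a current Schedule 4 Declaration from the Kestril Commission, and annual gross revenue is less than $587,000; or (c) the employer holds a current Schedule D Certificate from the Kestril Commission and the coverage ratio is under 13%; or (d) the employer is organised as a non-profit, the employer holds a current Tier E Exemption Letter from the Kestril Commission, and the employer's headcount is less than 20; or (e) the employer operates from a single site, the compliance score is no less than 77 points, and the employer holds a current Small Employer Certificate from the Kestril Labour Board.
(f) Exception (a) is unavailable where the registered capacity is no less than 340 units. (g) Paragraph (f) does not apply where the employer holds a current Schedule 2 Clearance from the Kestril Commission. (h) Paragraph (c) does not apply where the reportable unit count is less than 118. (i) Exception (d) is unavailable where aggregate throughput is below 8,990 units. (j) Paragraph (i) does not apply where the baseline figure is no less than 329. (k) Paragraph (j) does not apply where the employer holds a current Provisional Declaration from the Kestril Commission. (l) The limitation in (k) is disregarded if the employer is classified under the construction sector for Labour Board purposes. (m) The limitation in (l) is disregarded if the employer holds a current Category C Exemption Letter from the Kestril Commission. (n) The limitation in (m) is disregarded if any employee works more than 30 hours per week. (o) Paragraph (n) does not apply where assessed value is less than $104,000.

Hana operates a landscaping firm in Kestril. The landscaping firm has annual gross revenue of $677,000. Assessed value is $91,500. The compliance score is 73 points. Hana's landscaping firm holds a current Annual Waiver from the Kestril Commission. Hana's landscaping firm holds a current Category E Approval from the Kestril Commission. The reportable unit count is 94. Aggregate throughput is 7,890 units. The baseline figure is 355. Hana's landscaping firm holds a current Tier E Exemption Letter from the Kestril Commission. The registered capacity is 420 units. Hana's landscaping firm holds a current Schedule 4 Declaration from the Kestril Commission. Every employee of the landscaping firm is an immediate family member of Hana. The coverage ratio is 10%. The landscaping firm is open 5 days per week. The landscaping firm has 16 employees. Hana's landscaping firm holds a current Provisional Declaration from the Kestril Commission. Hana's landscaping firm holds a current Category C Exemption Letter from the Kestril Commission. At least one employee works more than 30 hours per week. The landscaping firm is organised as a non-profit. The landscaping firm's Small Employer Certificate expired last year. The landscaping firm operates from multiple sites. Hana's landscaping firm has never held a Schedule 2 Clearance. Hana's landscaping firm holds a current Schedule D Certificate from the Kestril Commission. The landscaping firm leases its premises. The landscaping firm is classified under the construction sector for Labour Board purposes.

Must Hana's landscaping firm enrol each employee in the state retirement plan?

All of (a)'s requirements are met (every employee is an immediate family member; a current Annual Waiver is held). But: (f) is engaged — the registered capacity is 420 units, meeting the 340 units threshold. (g) is not triggered (there is no Schedule 2 Clearance in force), so (f) stands. Exception (a) does not apply.
Exception (b) fails — annual gross revenue is $677,000, not less than $587,000.
Exception (c): a current Schedule D Certificate is held; the coverage ratio is 10%, under the 13% limit — every condition holds. However, paragraph (h) must be considered: (h) operates against (c): the reportable unit count is 94, less than the 118 limit. Exception (c) does not apply.
Exception (d): the employer is a non-profit; a current Tier E Exemption Letter is held; the employer's headcount is 16, less than the 20 limit — every condition holds. However, paragraphs (i)–(o) must be considered: (i) operates — aggregate throughput is 7,890 units, below the 8,990 units limit. (j) would limit (i) — the baseline figure is 355, meeting the 329 threshold — but (k) sets (j) aside: (k) operates against (j): a current Provisional Declaration is held. (l) would limit (k) — the landscaping firm is classified under the construction sector — but (m) sets (l) aside: (m) is triggered — a current Category C Exemption Letter is held. (n) is triggered (at least one employee exceeds 30 hours/week), but is set aside by (o): (o) applies — assessed value is $91,500, less than the $104,000 limit. Exception (d) does not apply.
Exception (e) fails — the employer operates from multiple sites.
No exception displaces § 50.

Yes — Hana's landscaping firm must enrol each employee in the state retirement plan.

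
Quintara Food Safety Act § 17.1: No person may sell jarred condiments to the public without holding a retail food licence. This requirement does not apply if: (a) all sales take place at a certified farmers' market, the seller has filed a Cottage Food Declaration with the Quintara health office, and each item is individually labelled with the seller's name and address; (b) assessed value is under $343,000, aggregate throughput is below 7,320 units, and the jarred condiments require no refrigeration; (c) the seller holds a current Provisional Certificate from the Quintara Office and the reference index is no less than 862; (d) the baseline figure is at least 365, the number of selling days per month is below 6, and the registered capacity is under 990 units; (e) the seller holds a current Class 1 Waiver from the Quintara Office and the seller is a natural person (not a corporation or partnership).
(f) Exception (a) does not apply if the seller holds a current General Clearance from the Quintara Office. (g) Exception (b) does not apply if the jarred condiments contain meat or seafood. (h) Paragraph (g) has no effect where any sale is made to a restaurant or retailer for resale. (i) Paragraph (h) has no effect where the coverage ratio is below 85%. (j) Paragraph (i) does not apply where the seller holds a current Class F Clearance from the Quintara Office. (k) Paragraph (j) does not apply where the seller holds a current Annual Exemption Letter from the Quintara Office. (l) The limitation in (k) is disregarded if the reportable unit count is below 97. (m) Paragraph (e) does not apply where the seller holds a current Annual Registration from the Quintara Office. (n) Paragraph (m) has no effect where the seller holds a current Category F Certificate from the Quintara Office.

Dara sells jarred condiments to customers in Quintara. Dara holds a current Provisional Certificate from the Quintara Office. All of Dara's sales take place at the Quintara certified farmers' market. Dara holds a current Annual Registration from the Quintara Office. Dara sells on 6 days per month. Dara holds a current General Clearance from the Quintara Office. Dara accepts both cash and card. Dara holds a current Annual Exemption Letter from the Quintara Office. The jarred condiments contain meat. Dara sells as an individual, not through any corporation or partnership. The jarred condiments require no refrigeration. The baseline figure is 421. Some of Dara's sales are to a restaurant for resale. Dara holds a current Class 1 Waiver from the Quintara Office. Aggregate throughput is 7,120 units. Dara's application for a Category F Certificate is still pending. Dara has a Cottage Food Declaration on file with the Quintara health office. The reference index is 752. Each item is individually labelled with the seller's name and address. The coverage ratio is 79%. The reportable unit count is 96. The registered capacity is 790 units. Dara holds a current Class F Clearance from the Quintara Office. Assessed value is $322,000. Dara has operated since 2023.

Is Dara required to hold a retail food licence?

No — exception (b) applies; Dara is not required to hold a retail food licence.

Exception (a) is satisfied on its face — all sales are at a certified farmers' market; a Cottage Food Declaration is on file; items are individually labelled. Turning to paragraph (f): (f) operates — a current General Clearance is held. (a) is therefore removed.
Exception (b): assessed value is $322,000, under the $343,000 limit; aggregate throughput is 7,120 units, below the 7,320 units limit; the jarred condiments are shelf-stable — every condition holds. As to paragraphs (g)–(l): (g) is engaged (the jarred condiments contain meat), but is displaced by (h): (h) is triggered — some sales are to a restaurant for resale. (i) would limit (h) — the coverage ratio is 79%, below the 85% limit — but (j) sets (i) aside: (j) applies — a current Class F Clearance is held. (k) is engaged (a current Annual Exemption Letter is held), but yields to (l): (l) is triggered — the reportable unit count is 96, below the 97 limit. Exception (b) stands.
Exception (c) fails — the reference index is 752, short of 862.
Exception (d) requires that the number of selling days per month is below 6; but the number of selling days per month is 6, not below 6, so (d) is unavailable.
Exception (e): a current Class 1 Waiver is held; the seller is a natural person — every condition holds. But: (m) operates against (e): a current Annual Registration is held. (n), which would lift (m), is not engaged — the Category F Certificate is not current. (e) is therefore removed.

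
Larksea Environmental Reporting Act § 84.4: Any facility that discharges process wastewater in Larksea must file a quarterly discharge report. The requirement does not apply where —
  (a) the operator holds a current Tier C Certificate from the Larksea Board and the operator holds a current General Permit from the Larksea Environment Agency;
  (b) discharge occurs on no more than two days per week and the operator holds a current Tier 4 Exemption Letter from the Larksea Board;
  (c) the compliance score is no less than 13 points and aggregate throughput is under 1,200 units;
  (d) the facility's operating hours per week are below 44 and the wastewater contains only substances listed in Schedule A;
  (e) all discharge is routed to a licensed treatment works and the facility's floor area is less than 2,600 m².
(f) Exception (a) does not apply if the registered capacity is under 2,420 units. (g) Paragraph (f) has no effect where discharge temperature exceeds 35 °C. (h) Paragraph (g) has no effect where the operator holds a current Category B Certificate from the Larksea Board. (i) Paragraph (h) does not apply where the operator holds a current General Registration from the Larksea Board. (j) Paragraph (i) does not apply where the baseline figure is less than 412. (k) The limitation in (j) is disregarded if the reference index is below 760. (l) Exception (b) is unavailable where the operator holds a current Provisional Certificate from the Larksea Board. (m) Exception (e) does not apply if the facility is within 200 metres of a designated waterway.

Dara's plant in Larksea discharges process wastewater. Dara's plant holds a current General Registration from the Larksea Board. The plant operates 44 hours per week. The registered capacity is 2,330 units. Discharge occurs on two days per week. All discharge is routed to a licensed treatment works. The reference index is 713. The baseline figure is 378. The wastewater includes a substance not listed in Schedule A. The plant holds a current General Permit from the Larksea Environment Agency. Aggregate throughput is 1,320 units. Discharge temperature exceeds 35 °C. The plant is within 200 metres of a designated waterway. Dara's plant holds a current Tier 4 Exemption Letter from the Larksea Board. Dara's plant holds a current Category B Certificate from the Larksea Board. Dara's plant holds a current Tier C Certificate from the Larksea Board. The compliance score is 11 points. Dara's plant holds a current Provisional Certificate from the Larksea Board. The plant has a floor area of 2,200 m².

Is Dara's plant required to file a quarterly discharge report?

Exception (a): a current Tier C Certificate is held; a current General Permit is held — every condition holds. Applying paragraphs (f)–(k): (f) is engaged (the registered capacity is 2,330 units, under the 2,420 units limit), but is overridden by (g): (g) operates against (f): discharge temperature exceeds 35 °C. (h) is triggered (a current Category B Certificate is held), but is overridden by (i): (i) operates — a current General Registration is held. (j) would limit (i) — the baseline figure is 378, less than the 412 limit — but (k) sets (j) aside: (k) applies — the reference index is 713, below the 760 limit. (a) remains available.
Exception (b): discharge occurs on no more than two days per week; a current Tier 4 Exemption Letter is held — every condition holds. However, paragraph (l) must be considered: (l) operates against (b): a current Provisional Certificate is held. Exception (b) does not apply.
Exception (c) fails — the compliance score is 11 points, short of 13 points.
Exception (d) fails — the facility's operating hours per week are 44, not below 44.
Exception (e)'s conditions are all satisfied: discharge is routed to a licensed treatment works; the facility's floor area is 2,200 m², less than the 2,600 m² limit. However, paragraph (m) must be considered: (m) operates against (e): the plant is within 200 m of a designated waterway. So (e) is unavailable.

No — exception (a) applies; Dara's plant is not required to file a quarterly discharge report.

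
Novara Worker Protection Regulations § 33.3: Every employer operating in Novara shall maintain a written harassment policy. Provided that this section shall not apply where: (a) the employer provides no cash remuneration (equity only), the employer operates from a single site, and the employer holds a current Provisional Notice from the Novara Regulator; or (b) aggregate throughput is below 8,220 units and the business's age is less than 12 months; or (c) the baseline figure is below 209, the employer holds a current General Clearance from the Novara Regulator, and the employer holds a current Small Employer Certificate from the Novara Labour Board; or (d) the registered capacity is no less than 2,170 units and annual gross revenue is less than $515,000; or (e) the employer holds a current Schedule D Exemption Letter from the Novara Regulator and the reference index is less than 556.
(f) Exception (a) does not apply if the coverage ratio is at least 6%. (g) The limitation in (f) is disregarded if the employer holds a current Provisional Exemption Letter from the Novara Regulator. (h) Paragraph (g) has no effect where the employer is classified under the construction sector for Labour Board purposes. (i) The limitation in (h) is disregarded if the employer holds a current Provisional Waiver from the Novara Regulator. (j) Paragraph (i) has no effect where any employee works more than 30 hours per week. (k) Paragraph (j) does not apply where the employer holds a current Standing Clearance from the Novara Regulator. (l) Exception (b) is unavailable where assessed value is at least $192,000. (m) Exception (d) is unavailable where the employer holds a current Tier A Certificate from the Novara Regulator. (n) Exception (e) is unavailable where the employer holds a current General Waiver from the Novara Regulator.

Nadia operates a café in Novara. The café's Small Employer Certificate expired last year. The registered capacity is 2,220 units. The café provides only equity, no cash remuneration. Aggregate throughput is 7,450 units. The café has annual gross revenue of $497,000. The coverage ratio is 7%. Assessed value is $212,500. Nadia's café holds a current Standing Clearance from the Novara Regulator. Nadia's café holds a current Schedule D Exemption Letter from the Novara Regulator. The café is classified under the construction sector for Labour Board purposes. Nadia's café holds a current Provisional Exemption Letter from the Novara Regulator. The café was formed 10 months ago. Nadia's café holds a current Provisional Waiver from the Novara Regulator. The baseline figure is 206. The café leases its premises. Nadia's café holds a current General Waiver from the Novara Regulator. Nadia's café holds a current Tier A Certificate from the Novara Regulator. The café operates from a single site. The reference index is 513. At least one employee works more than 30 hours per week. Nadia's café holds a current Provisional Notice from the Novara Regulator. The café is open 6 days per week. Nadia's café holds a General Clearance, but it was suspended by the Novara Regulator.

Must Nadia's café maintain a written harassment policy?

Exception (a) is satisfied on its face — remuneration is equity-only; the employer operates from a single site; a current Provisional Notice is held. Applying paragraphs (f)–(k): (f) would limit (a) — the coverage ratio is 7%, meeting the 6% threshold — but (g) sets (f) aside: (g) operates against (f): a current Provisional Exemption Letter is held. (h) is triggered (the café is classified under the construction sector), but is displaced by (i): (i) operates — a current Provisional Waiver is held. (j) would limit (i) — at least one employee exceeds 30 hours/week — but (k) sets (j) aside: (k) is engaged — a current Standing Clearance is held. (a) remains available.
Exception (b)'s conditions are all satisfied: aggregate throughput is 7,450 units, below the 8,220 units limit; the business's age is 10 months, less than the 12 months limit. Turning to paragraph (l): (l) operates against (b): assessed value is $212,500, meeting the $192,000 threshold. (b) is therefore removed.
Exception (c) fails — no current General Clearance is held.
All of (d)'s requirements are met (the registered capacity is 2,220 units, meeting the 2,170 units threshold; annual gross revenue is $497,000, less than the $515,000 limit). However, paragraph (m) must be considered: (m) operates against (d): a current Tier A Certificate is held. So (d) is unavailable.
Exception (e)'s conditions are all satisfied: a current Schedule D Exemption Letter is held; the reference index is 513, less than the 556 limit. But applying paragraph (n): (n) operates — a current General Waiver is held. So (e) is unavailable.

No — exception (a) applies; Nadia's café is not required to maintain a written harassment policy.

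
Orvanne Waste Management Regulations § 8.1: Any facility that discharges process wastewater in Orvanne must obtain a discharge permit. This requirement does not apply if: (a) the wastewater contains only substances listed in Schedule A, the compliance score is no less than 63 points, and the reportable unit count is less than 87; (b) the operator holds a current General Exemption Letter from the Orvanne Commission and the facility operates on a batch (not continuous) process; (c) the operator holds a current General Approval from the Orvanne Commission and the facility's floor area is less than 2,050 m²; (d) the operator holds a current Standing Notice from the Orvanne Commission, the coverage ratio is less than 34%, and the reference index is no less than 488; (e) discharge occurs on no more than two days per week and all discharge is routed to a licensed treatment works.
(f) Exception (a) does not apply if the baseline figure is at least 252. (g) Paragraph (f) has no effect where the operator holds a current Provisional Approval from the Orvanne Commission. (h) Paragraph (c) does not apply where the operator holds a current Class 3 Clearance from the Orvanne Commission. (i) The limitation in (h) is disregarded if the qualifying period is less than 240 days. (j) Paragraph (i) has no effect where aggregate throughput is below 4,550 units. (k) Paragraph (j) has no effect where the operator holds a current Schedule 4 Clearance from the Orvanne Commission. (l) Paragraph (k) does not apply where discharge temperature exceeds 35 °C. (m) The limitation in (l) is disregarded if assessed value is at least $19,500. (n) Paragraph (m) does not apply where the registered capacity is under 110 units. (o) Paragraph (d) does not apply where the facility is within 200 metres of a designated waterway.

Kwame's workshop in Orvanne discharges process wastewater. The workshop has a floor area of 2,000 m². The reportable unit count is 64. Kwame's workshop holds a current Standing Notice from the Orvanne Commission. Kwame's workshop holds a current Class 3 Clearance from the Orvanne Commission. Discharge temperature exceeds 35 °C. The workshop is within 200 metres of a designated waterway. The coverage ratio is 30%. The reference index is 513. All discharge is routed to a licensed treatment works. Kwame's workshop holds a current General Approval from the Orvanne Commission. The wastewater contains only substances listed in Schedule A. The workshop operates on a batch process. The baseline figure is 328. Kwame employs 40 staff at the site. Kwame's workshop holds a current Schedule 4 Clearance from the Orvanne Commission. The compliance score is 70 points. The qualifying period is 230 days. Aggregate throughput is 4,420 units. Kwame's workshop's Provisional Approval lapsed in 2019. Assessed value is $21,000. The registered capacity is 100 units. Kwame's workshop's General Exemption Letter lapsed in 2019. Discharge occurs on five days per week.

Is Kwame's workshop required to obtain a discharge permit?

Exception (a) is satisfied on its face — the wastewater is Schedule-A-only; the compliance score is 70 points, meeting the 63 points threshold; the reportable unit count is 64, less than the 87 limit. However, paragraphs (f)–(g) must be considered: (f) is engaged — the baseline figure is 328, meeting the 252 threshold. (g) is not engaged (the Provisional Approval is not current), so (f) stands. Exception (a) does not apply.
Exception (b) fails — the General Exemption Letter is not current.
All of (c)'s requirements are met (a current General Approval is held; the facility's floor area is 2,000 m², less than the 2,050 m² limit). But applying paragraphs (h)–(n): (h) operates against (c): a current Class 3 Clearance is held. (i) would limit (h) — the qualifying period is 230 days, less than the 240 days limit — but (j) sets (i) aside: (j) operates against (i): aggregate throughput is 4,420 units, below the 4,550 units limit. (k) would limit (j) — a current Schedule 4 Clearance is held — but (l) sets (k) aside: (l) operates against (k): discharge temperature exceeds 35 °C. (m) would limit (l) — assessed value is $21,000, meeting the $19,500 threshold — but (n) sets (m) aside: (n) is triggered — the registered capacity is 100 units, under the 110 units limit. So (c) is unavailable.
Exception (d) is satisfied on its face — a current Standing Notice is held; the coverage ratio is 30%, less than the 34% limit; the reference index is 513, meeting the 488 threshold. But applying paragraph (o): (o) operates against (d): the workshop is within 200 m of a designated waterway. Exception (d) does not apply.
Exception (e) fails — discharge occurs on five days per week.
None of the exceptions is available; § 8.1 applies in full.

Yes — Kwame's workshop must obtain a discharge permit.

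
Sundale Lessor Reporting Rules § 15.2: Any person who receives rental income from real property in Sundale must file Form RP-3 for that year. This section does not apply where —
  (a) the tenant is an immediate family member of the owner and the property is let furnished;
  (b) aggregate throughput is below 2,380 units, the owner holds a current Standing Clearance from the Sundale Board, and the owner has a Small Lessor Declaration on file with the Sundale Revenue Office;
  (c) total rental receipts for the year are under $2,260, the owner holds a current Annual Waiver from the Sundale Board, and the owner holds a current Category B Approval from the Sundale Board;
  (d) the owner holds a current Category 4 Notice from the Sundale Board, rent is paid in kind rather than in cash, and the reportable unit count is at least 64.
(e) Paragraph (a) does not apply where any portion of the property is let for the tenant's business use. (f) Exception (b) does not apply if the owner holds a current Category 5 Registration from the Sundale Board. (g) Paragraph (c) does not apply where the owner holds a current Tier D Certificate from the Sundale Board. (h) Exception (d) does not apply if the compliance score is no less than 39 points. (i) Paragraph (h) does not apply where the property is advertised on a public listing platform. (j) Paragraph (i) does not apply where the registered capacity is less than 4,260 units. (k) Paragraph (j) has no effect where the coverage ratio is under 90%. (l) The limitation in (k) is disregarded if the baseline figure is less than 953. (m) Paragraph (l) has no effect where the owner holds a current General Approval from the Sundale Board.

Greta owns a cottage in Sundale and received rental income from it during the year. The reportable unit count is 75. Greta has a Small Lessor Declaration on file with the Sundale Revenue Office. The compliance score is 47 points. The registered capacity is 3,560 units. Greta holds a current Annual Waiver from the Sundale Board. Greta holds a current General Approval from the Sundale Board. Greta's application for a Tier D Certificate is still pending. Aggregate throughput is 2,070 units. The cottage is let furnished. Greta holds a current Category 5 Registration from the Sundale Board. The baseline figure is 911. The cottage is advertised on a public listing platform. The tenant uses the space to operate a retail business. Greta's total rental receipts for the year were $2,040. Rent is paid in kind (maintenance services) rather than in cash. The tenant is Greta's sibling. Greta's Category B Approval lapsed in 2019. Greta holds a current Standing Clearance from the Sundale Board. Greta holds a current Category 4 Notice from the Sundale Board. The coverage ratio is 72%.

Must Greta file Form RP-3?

Exception (a): the tenant is an immediate family member; the property is let furnished — every condition holds. But applying paragraph (e): (e) operates — the space is let for business use. So (a) is unavailable.
Exception (b): aggregate throughput is 2,070 units, below the 2,380 units limit; a current Standing Clearance is held; a Small Lessor Declaration is on file — every condition holds. But: (f) operates against (b): a current Category 5 Registration is held. So (b) is unavailable.
Exception (c) requires that the owner holds a current Category B Approval from the Sundale Board; but the Category B Approval is not current, so (c) is unavailable.
Exception (d)'s conditions are all satisfied: a current Category 4 Notice is held; rent is paid in kind; the reportable unit count is 75, meeting the 64 threshold. As to paragraphs (h)–(m): (h) would limit (d) — the compliance score is 47 points, meeting the 39 points threshold — but (i) sets (h) aside: (i) operates against (h): the property is publicly advertised. (j) is engaged (the registered capacity is 3,560 units, less than the 4,260 units limit), but is overridden by (k): (k) operates against (j): the coverage ratio is 72%, under the 90% limit. (l) is triggered (the baseline figure is 911, less than the 953 limit), but is overridden by (m): (m) operates against (l): a current General Approval is held. Exception (d) stands.

No — exception (d) applies; Greta is not required to file Form RP-3.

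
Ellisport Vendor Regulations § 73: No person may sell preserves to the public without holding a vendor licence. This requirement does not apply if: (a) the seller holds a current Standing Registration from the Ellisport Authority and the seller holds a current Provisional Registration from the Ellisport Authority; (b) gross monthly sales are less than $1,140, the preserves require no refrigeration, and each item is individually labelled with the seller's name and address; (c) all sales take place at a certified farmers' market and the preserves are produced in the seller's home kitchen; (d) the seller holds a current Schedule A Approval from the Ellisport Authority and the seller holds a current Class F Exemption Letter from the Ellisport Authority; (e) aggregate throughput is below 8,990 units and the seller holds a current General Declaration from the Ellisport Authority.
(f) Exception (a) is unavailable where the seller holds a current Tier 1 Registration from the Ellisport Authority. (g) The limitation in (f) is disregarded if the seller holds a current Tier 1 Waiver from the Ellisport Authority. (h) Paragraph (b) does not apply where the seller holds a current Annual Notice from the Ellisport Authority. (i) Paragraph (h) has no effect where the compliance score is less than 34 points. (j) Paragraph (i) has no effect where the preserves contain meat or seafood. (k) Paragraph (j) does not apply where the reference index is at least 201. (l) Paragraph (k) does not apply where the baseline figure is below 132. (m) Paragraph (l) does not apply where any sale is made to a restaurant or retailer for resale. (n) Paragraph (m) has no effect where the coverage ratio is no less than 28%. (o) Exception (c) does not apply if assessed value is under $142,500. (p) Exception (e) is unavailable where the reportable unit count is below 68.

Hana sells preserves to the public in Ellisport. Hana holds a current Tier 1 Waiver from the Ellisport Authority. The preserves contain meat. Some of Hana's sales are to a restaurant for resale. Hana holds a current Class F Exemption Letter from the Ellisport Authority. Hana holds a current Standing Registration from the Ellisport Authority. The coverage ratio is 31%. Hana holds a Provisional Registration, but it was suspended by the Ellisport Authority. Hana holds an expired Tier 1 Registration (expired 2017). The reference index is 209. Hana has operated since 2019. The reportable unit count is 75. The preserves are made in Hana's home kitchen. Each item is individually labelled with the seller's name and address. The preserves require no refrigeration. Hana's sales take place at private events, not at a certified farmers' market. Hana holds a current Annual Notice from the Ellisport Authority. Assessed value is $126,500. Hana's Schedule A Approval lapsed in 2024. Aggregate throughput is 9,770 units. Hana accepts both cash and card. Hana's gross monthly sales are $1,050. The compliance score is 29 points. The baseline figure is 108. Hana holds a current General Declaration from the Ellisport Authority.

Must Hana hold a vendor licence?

Exception (a) fails — no current Provisional Registration is held.
All of (b)'s requirements are met (gross monthly sales are $1,050, less than the $1,140 limit; the preserves are shelf-stable; items are individually labelled). But applying paragraphs (h)–(n): (h) operates — a current Annual Notice is held. (i) would limit (h) — the compliance score is 29 points, less than the 34 points limit — but (j) sets (i) aside: (j) operates against (i): the preserves contain meat. (k) would limit (j) — the reference index is 209, meeting the 201 threshold — but (l) sets (k) aside: (l) operates against (k): the baseline figure is 108, below the 132 limit. (m) would limit (l) — some sales are to a restaurant for resale — but (n) sets (m) aside: (n) is engaged — the coverage ratio is 31%, meeting the 28% threshold. (b) is therefore removed.
Exception (c) does not apply: sales are at private events, not a certified farmers' market.
Exception (d) fails — there is no Schedule A Approval in force.
Exception (e) does not apply: aggregate throughput is 9,770 units, not below 8,990 units.
Every exception is unavailable, so the rule governs.

Yes — Hana must hold a vendor licence.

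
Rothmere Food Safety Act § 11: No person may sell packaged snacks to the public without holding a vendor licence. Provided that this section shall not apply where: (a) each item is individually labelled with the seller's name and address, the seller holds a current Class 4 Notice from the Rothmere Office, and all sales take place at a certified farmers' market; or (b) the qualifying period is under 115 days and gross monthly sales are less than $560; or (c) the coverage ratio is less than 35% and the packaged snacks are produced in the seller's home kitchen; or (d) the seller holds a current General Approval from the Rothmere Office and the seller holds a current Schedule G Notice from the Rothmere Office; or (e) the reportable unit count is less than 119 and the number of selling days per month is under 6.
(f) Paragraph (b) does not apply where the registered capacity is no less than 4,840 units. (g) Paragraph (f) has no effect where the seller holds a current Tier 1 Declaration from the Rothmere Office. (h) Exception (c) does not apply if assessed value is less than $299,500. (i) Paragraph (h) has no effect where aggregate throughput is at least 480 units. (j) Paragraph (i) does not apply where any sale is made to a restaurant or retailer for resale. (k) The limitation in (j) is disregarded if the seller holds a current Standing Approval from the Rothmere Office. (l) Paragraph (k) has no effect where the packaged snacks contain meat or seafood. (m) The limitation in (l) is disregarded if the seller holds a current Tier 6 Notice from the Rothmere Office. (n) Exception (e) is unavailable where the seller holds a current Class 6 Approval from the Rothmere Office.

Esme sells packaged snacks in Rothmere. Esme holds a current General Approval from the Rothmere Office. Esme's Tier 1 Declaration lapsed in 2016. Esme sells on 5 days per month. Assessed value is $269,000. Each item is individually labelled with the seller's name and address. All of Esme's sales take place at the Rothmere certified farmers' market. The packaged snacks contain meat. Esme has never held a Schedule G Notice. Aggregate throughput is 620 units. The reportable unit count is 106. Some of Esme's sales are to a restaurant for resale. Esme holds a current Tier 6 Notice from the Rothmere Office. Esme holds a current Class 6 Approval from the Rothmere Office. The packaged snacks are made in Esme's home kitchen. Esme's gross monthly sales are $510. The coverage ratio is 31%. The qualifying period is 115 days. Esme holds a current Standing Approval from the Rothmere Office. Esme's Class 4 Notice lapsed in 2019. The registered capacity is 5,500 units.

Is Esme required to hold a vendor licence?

No — exception (c) applies; Esme is not required to hold a vendor licence.

Exception (a) fails — the Class 4 Notice is not current.
Exception (b) fails — the qualifying period is 115 days, not under 115 days.
All of (c)'s requirements are met (the coverage ratio is 31%, less than the 35% limit; the packaged snacks are home-kitchen produced). Considering the limiting provisions: (h) would limit (c) — assessed value is $269,000, less than the $299,500 limit — but (i) sets (h) aside: (i) operates against (h): aggregate throughput is 620 units, meeting the 480 units threshold. (j) would limit (i) — some sales are to a restaurant for resale — but (k) sets (j) aside: (k) applies — a current Standing Approval is held. (l) applies (the packaged snacks contain meat), but is itself disapplied by (m): (m) is engaged — a current Tier 6 Notice is held. Exception (c) stands.
Exception (d) fails — there is no Schedule G Notice in force.
Exception (e) is satisfied on its face — the reportable unit count is 106, less than the 119 limit; the number of selling days per month is 5, under the 6 limit. But: (n) operates against (e): a current Class 6 Approval is held. Exception (e) does not apply.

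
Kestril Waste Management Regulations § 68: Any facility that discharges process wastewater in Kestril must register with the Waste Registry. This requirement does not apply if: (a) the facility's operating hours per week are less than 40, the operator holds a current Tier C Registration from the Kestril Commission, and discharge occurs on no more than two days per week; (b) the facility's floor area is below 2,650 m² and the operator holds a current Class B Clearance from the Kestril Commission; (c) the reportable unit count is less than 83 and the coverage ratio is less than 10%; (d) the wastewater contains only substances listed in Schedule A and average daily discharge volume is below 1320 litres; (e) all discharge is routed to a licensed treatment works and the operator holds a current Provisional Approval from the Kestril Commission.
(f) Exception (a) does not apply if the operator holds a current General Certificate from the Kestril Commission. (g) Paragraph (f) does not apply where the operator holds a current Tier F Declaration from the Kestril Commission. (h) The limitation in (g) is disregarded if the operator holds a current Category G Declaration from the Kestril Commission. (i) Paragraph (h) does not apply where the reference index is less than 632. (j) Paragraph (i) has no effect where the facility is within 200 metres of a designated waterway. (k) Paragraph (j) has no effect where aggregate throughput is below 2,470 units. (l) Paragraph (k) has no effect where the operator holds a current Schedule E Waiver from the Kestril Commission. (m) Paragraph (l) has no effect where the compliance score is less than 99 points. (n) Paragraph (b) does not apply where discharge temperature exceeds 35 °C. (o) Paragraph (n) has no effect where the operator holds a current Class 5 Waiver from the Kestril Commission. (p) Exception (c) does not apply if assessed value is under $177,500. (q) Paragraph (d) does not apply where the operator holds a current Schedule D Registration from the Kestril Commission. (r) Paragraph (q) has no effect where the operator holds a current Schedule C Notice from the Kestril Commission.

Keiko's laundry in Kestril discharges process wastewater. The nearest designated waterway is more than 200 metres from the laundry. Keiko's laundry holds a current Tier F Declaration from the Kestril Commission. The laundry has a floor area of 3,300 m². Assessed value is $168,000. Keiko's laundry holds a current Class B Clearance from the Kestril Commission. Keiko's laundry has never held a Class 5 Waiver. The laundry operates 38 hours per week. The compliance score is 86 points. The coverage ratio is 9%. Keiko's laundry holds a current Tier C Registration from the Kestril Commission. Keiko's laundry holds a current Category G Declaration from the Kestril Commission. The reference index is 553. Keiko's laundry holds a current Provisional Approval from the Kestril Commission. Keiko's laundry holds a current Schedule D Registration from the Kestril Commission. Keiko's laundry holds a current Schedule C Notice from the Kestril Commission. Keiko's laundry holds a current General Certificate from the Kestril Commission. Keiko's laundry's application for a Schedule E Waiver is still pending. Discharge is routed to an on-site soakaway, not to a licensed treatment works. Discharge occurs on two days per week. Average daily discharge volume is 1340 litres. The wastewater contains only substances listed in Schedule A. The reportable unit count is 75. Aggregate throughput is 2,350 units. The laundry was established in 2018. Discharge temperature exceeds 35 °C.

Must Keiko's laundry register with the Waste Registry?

No — exception (a) applies; Keiko's laundry is not required to register with the Waste Registry.

All of (a)'s requirements are met (the facility's operating hours per week are 38, less than the 40 limit; a current Tier C Registration is held; discharge occurs on no more than two days per week). Considering the limiting provisions: (f) operates (a current General Certificate is held), but is overridden by (g): (g) operates — a current Tier F Declaration is held. (h) would limit (g) — a current Category G Declaration is held — but (i) sets (h) aside: (i) operates against (h): the reference index is 553, less than the 632 limit. (j) is not triggered (the laundry is more than 200 m from any designated waterway), so (i) stands. (a) remains available.
Exception (b) does not apply: the facility's floor area is 3,300 m², not below 2,650 m².
Exception (c) is satisfied on its face — the reportable unit count is 75, less than the 83 limit; the coverage ratio is 9%, less than the 10% limit. But applying paragraph (p): (p) operates against (c): assessed value is $168,000, under the $177,500 limit. (c) is therefore removed.
Exception (d) does not apply: average daily discharge volume is 1340 litres, not below 1320 litres.
Exception (e) does not apply: discharge is not routed to a licensed treatment works.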